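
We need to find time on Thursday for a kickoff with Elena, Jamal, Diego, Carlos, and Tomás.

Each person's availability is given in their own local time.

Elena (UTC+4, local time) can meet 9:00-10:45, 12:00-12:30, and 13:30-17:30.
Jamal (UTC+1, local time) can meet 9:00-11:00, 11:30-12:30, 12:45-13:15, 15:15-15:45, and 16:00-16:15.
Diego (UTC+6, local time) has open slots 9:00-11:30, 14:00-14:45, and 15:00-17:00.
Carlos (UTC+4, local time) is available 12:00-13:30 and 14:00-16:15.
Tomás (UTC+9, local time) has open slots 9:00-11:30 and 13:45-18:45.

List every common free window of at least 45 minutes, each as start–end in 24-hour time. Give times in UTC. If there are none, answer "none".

none

Elena → UTC: 05:00–06:45, 08:00–08:30, 09:30–13:30.
Jamal → UTC: 08:00–10:00, 10:30–11:30, 11:45–12:15, 14:15–14:45, 15:00–15:15.
Diego → UTC: 03:00–05:30, 08:00–08:45, 09:00–11:00.
Carlos → UTC: 08:00–09:30, 10:00–12:15.
Tomás → UTC: 00:00–02:30, 04:45–09:45.
Elena ∩ Jamal: 08:00–08:30, 09:30–10:00, 10:30–11:30, 11:45–12:15.
Elena ∩ Jamal ∩ Diego: 08:00–08:30, 09:30–10:00, 10:30–11:00.
Elena ∩ Jamal ∩ Diego ∩ Carlos: 08:00–08:30, 10:30–11:00.
Elena ∩ Jamal ∩ Diego ∩ Carlos ∩ Tomás: 08:00–08:30.
Windows ≥ 45 min: (none).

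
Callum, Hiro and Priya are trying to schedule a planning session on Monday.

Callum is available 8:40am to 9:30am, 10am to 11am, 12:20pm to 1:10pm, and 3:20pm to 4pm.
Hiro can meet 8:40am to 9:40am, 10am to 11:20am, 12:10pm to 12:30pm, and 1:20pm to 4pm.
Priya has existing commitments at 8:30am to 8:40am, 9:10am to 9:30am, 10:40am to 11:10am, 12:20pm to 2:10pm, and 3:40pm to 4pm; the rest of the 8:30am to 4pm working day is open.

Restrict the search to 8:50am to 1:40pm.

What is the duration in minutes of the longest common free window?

40 minutes

Priya free within 08:30–16:00: 08:40–09:10, 09:30–10:40, 11:10–12:20, 14:10–15:40.
Callum ∩ Hiro: 08:40–09:30, 10:00–11:00, 12:20–12:30, 15:20–16:00.
Callum ∩ Hiro ∩ Priya: 08:40–09:10, 10:00–10:40, 15:20–15:40.
Restricted to 08:50–13:40: 08:50–09:10, 10:00–10:40.
Common window lengths: 20, 40 min; longest is 40.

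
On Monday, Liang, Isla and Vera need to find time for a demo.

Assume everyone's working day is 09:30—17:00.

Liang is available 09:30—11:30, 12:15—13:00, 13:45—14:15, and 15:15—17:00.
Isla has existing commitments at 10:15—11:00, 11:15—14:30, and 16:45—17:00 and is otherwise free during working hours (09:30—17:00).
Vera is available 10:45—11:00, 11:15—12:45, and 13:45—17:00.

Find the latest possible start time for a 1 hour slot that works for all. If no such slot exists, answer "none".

Isla free within 09:30–17:00: 09:30–10:15, 11:00–11:15, 14:30–16:45.
Liang ∩ Isla: 09:30–10:15, 11:00–11:15, 15:15–16:45.
Liang ∩ Isla ∩ Vera: 15:15–16:45.
Windows ≥ 60 min: 15:15–16:45.
Latest start in the last window 15:15–16:45 is 16:45 − 60 min = 15:45.

15:45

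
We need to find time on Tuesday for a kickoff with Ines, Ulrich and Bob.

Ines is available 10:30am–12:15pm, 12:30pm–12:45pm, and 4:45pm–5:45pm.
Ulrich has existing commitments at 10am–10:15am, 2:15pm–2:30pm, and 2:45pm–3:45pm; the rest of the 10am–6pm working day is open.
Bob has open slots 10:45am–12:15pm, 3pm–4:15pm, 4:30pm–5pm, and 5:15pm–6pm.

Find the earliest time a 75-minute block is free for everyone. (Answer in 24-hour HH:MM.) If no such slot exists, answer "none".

10:45

Ulrich free within 10:00–18:00: 10:15–14:15, 14:30–14:45, 15:45–18:00.
Ines ∩ Ulrich: 10:30–12:15, 12:30–12:45, 16:45–17:45.
Ines ∩ Ulrich ∩ Bob: 10:45–12:15, 16:45–17:00, 17:15–17:45.
Windows ≥ 75 min: 10:45–12:15.
Earliest such window starts at 10:45.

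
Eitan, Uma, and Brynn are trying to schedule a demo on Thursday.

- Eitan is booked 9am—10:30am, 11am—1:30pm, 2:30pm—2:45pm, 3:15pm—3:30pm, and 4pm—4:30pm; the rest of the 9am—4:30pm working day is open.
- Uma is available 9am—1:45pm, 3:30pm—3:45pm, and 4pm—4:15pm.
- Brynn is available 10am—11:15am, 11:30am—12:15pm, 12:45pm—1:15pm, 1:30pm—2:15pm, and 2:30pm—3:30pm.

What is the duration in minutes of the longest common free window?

30 minutes

Eitan free within 09:00–16:30: 10:30–11:00, 13:30–14:30, 14:45–15:15, 15:30–16:00.
Eitan ∩ Uma: 10:30–11:00, 13:30–13:45, 15:30–15:45.
Eitan ∩ Uma ∩ Brynn: 10:30–11:00, 13:30–13:45.
Common window lengths: 30, 15 min; longest is 30.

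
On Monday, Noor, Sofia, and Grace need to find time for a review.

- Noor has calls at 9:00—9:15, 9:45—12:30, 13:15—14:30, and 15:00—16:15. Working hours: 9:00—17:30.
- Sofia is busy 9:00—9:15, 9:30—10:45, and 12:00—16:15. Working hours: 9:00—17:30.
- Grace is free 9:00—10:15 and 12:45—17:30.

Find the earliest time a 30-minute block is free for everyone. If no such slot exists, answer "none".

Noor free within 09:00–17:30: 09:15–09:45, 12:30–13:15, 14:30–15:00, 16:15–17:30.
Sofia free within 09:00–17:30: 09:15–09:30, 10:45–12:00, 16:15–17:30.
Noor ∩ Sofia: 09:15–09:30, 16:15–17:30.
Noor ∩ Sofia ∩ Grace: 09:15–09:30, 16:15–17:30.
Windows ≥ 30 min: 16:15–17:30.
Earliest such window starts at 16:15.

16:15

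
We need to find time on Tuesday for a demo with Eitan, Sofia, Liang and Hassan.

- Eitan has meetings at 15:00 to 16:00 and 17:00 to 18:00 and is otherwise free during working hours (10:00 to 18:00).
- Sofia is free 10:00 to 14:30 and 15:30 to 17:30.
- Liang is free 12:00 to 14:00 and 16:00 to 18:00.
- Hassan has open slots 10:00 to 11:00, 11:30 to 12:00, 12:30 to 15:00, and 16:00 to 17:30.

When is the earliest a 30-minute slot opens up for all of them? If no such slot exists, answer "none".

12:30

Eitan free within 10:00–18:00: 10:00–15:00, 16:00–17:00.
Eitan ∩ Sofia: 10:00–14:30, 16:00–17:00.
Eitan ∩ Sofia ∩ Liang: 12:00–14:00, 16:00–17:00.
Eitan ∩ Sofia ∩ Liang ∩ Hassan: 12:30–14:00, 16:00–17:00.
Windows ≥ 30 min: 12:30–14:00, 16:00–17:00.
Earliest such window starts at 12:30.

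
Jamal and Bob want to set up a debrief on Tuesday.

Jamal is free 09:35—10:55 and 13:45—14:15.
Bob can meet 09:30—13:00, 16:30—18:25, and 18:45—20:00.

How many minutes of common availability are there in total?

80 minutes

Jamal ∩ Bob: 09:35–10:55.
Total common minutes: 80.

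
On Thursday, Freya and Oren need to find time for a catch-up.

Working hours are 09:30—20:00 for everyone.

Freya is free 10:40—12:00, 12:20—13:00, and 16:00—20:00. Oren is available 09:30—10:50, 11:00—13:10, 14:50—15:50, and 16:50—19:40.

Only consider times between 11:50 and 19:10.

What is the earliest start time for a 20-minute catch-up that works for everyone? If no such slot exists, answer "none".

12:20

Freya ∩ Oren: 10:40–10:50, 11:00–12:00, 12:20–13:00, 16:50–19:40.
Restricted to 11:50–19:10: 11:50–12:00, 12:20–13:00, 16:50–19:10.
Windows ≥ 20 min: 12:20–13:00, 16:50–19:10.
Earliest such window starts at 12:20.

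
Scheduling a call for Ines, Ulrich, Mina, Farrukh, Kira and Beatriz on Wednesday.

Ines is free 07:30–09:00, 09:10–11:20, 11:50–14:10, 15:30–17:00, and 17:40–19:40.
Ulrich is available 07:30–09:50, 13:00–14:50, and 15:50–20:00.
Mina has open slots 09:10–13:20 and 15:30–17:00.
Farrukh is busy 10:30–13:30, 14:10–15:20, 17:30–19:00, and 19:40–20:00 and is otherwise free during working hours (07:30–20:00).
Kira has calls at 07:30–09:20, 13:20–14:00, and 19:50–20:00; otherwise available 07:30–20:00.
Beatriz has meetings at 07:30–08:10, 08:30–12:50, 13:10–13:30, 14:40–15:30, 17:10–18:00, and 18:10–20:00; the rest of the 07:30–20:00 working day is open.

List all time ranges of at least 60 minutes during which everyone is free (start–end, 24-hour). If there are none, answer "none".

15:50–17:00

Farrukh free within 07:30–20:00: 07:30–10:30, 13:30–14:10, 15:20–17:30, 19:00–19:40.
Kira free within 07:30–20:00: 09:20–13:20, 14:00–19:50.
Beatriz free within 07:30–20:00: 08:10–08:30, 12:50–13:10, 13:30–14:40, 15:30–17:10, 18:00–18:10.
Ines ∩ Ulrich: 07:30–09:00, 09:10–09:50, 13:00–14:10, 15:50–17:00, 17:40–19:40.
Ines ∩ Ulrich ∩ Mina: 09:10–09:50, 13:00–13:20, 15:50–17:00.
Ines ∩ Ulrich ∩ Mina ∩ Farrukh: 09:10–09:50, 15:50–17:00.
Ines ∩ Ulrich ∩ Mina ∩ Farrukh ∩ Kira: 09:20–09:50, 15:50–17:00.
Ines ∩ Ulrich ∩ Mina ∩ Farrukh ∩ Kira ∩ Beatriz: 15:50–17:00.
Windows ≥ 60 min: 15:50–17:00.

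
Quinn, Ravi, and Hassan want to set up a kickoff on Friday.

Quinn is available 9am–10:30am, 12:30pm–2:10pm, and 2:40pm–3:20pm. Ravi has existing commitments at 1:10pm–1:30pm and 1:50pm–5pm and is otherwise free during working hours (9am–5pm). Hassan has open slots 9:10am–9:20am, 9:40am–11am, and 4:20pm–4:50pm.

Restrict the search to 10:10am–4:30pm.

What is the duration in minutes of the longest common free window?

Ravi free within 09:00–17:00: 09:00–13:10, 13:30–13:50.
Quinn ∩ Ravi: 09:00–10:30, 12:30–13:10, 13:30–13:50.
Quinn ∩ Ravi ∩ Hassan: 09:10–09:20, 09:40–10:30.
Restricted to 10:10–16:30: 10:10–10:30.
Single common window of 20 minutes.

20 minutes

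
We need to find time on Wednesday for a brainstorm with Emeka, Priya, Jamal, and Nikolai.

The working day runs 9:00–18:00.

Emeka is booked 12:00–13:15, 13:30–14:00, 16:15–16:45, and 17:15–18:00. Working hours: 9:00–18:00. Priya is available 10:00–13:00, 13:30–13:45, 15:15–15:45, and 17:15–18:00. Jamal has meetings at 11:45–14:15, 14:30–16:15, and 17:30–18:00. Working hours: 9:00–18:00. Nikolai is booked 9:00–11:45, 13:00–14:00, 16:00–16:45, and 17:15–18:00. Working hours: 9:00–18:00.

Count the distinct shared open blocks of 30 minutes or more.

0

Emeka free within 09:00–18:00: 09:00–12:00, 13:15–13:30, 14:00–16:15, 16:45–17:15.
Jamal free within 09:00–18:00: 09:00–11:45, 14:15–14:30, 16:15–17:30.
Nikolai free within 09:00–18:00: 11:45–13:00, 14:00–16:00, 16:45–17:15.
Emeka ∩ Priya: 10:00–12:00, 15:15–15:45.
Emeka ∩ Priya ∩ Jamal: 10:00–11:45.
Emeka ∩ Priya ∩ Jamal ∩ Nikolai: (none).
Windows ≥ 30 min: (none).
That's 0 windows.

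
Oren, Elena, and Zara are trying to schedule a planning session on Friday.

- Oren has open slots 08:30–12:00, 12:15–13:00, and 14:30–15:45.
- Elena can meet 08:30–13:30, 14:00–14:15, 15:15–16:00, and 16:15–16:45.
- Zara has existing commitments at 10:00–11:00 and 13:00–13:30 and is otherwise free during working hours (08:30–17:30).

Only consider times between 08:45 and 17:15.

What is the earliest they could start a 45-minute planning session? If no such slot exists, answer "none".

Zara free within 08:30–17:30: 08:30–10:00, 11:00–13:00, 13:30–17:30.
Oren ∩ Elena: 08:30–12:00, 12:15–13:00, 15:15–15:45.
Oren ∩ Elena ∩ Zara: 08:30–10:00, 11:00–12:00, 12:15–13:00, 15:15–15:45.
Restricted to 08:45–17:15: 08:45–10:00, 11:00–12:00, 12:15–13:00, 15:15–15:45.
Windows ≥ 45 min: 08:45–10:00, 11:00–12:00, 12:15–13:00.
Earliest such window starts at 08:45.

08:45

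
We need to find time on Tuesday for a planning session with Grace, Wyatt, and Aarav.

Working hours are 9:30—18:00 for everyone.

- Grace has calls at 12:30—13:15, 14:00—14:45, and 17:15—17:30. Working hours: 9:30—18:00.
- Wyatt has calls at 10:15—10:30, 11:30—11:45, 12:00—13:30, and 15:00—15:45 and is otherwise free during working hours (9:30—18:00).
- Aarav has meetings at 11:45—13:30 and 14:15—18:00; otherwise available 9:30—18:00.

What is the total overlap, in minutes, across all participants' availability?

Grace free within 09:30–18:00: 09:30–12:30, 13:15–14:00, 14:45–17:15, 17:30–18:00.
Wyatt free within 09:30–18:00: 09:30–10:15, 10:30–11:30, 11:45–12:00, 13:30–15:00, 15:45–18:00.
Aarav free within 09:30–18:00: 09:30–11:45, 13:30–14:15.
Grace ∩ Wyatt: 09:30–10:15, 10:30–11:30, 11:45–12:00, 13:30–14:00, 14:45–15:00, 15:45–17:15, 17:30–18:00.
Grace ∩ Wyatt ∩ Aarav: 09:30–10:15, 10:30–11:30, 13:30–14:00.
Total common minutes: 45 + 60 + 30 = 135.

135 minutes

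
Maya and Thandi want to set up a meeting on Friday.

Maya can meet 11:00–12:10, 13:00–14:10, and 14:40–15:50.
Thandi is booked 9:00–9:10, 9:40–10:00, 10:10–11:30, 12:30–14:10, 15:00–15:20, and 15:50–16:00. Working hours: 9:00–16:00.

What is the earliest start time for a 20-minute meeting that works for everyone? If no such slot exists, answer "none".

11:30

Thandi free within 09:00–16:00: 09:10–09:40, 10:00–10:10, 11:30–12:30, 14:10–15:00, 15:20–15:50.
Maya ∩ Thandi: 11:30–12:10, 14:40–15:00, 15:20–15:50.
Windows ≥ 20 min: 11:30–12:10, 14:40–15:00, 15:20–15:50.
Earliest such window starts at 11:30.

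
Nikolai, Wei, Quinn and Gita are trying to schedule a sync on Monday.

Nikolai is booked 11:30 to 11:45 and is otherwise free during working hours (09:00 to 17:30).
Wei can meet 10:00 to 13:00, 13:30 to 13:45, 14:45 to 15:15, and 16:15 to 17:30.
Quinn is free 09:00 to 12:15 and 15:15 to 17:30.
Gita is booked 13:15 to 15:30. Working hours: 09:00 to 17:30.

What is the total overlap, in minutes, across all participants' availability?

Nikolai free within 09:00–17:30: 09:00–11:30, 11:45–17:30.
Gita free within 09:00–17:30: 09:00–13:15, 15:30–17:30.
Nikolai ∩ Wei: 10:00–11:30, 11:45–13:00, 13:30–13:45, 14:45–15:15, 16:15–17:30.
Nikolai ∩ Wei ∩ Quinn: 10:00–11:30, 11:45–12:15, 16:15–17:30.
Nikolai ∩ Wei ∩ Quinn ∩ Gita: 10:00–11:30, 11:45–12:15, 16:15–17:30.
Total common minutes: 90 + 30 + 75 = 195.

195 minutes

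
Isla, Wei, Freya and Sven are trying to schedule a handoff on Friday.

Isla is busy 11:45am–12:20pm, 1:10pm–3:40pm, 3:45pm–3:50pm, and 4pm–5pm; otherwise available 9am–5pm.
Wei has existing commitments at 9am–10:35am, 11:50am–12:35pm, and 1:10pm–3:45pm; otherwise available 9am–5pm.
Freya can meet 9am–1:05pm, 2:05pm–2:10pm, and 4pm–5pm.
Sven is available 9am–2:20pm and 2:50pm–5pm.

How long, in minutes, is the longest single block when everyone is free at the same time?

70 minutes

Isla free within 09:00–17:00: 09:00–11:45, 12:20–13:10, 15:40–15:45, 15:50–16:00.
Wei free within 09:00–17:00: 10:35–11:50, 12:35–13:10, 15:45–17:00.
Isla ∩ Wei: 10:35–11:45, 12:35–13:10, 15:50–16:00.
Isla ∩ Wei ∩ Freya: 10:35–11:45, 12:35–13:05.
Isla ∩ Wei ∩ Freya ∩ Sven: 10:35–11:45, 12:35–13:05.
Common window lengths: 70, 30 min; longest is 70.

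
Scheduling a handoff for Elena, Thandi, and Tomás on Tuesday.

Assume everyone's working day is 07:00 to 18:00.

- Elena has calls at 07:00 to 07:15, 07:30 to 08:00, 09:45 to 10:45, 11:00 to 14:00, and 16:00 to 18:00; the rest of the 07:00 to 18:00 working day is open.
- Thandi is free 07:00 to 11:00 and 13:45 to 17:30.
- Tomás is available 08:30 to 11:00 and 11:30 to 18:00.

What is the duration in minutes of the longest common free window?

Elena free within 07:00–18:00: 07:15–07:30, 08:00–09:45, 10:45–11:00, 14:00–16:00.
Elena ∩ Thandi: 07:15–07:30, 08:00–09:45, 10:45–11:00, 14:00–16:00.
Elena ∩ Thandi ∩ Tomás: 08:30–09:45, 10:45–11:00, 14:00–16:00.
Common window lengths: 75, 15, 120 min; longest is 120.

120 minutes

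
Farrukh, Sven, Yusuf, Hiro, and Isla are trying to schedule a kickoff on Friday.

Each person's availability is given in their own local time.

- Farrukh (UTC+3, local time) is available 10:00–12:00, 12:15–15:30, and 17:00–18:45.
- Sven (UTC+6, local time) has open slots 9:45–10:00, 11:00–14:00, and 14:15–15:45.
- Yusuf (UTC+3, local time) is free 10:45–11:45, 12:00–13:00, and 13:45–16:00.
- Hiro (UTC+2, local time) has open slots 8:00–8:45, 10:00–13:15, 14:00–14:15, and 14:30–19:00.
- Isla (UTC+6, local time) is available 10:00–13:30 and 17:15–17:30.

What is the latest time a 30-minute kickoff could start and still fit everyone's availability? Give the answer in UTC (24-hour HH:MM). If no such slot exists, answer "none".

none

Farrukh → UTC: 07:00–09:00, 09:15–12:30, 14:00–15:45.
Sven → UTC: 03:45–04:00, 05:00–08:00, 08:15–09:45.
Yusuf → UTC: 07:45–08:45, 09:00–10:00, 10:45–13:00.
Hiro → UTC: 06:00–06:45, 08:00–11:15, 12:00–12:15, 12:30–17:00.
Isla → UTC: 04:00–07:30, 11:15–11:30.
Farrukh ∩ Sven: 07:00–08:00, 08:15–09:00, 09:15–09:45.
Farrukh ∩ Sven ∩ Yusuf: 07:45–08:00, 08:15–08:45, 09:15–09:45.
Farrukh ∩ Sven ∩ Yusuf ∩ Hiro: 08:15–08:45, 09:15–09:45.
Farrukh ∩ Sven ∩ Yusuf ∩ Hiro ∩ Isla: (none).
Windows ≥ 30 min: (none).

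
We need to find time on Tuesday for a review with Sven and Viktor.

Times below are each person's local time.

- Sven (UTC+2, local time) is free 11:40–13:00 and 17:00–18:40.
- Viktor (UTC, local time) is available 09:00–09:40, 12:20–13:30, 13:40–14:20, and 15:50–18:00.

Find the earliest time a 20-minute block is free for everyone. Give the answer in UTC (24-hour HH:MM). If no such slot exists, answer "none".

15:50

Sven → UTC: 09:40–11:00, 15:00–16:40.
Viktor → UTC: 09:00–09:40, 12:20–13:30, 13:40–14:20, 15:50–18:00.
Sven ∩ Viktor: 15:50–16:40.
Windows ≥ 20 min: 15:50–16:40.
Earliest such window starts at 15:50.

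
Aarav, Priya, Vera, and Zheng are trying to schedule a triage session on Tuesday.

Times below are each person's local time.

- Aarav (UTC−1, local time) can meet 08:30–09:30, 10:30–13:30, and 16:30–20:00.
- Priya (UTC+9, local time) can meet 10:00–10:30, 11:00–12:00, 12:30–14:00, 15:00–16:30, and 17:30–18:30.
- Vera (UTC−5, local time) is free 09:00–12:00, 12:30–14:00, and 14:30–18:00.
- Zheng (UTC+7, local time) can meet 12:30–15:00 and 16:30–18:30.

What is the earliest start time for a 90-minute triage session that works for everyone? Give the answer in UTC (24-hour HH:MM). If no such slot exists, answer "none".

none

Aarav → UTC: 09:30–10:30, 11:30–14:30, 17:30–21:00.
Priya → UTC: 01:00–01:30, 02:00–03:00, 03:30–05:00, 06:00–07:30, 08:30–09:30.
Vera → UTC: 14:00–17:00, 17:30–19:00, 19:30–23:00.
Zheng → UTC: 05:30–08:00, 09:30–11:30.
Aarav ∩ Priya: (none).
Aarav ∩ Priya ∩ Vera: (none).
Aarav ∩ Priya ∩ Vera ∩ Zheng: (none).
Windows ≥ 90 min: (none).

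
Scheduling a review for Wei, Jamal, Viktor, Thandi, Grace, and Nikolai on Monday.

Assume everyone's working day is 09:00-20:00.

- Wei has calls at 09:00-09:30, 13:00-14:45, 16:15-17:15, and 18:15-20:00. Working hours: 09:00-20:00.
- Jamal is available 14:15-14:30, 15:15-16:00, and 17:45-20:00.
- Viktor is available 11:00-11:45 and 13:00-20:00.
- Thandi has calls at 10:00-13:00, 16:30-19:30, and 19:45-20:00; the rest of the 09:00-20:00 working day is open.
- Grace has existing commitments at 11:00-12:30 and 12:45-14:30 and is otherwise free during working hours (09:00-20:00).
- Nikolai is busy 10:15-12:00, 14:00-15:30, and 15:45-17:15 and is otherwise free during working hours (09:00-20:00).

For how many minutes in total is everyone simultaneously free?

15 minutes

Wei free within 09:00–20:00: 09:30–13:00, 14:45–16:15, 17:15–18:15.
Thandi free within 09:00–20:00: 09:00–10:00, 13:00–16:30, 19:30–19:45.
Grace free within 09:00–20:00: 09:00–11:00, 12:30–12:45, 14:30–20:00.
Nikolai free within 09:00–20:00: 09:00–10:15, 12:00–14:00, 15:30–15:45, 17:15–20:00.
Wei ∩ Jamal: 15:15–16:00, 17:45–18:15.
Wei ∩ Jamal ∩ Viktor: 15:15–16:00, 17:45–18:15.
Wei ∩ Jamal ∩ Viktor ∩ Thandi: 15:15–16:00.
Wei ∩ Jamal ∩ Viktor ∩ Thandi ∩ Grace: 15:15–16:00.
Wei ∩ Jamal ∩ Viktor ∩ Thandi ∩ Grace ∩ Nikolai: 15:30–15:45.
Total common minutes: 15.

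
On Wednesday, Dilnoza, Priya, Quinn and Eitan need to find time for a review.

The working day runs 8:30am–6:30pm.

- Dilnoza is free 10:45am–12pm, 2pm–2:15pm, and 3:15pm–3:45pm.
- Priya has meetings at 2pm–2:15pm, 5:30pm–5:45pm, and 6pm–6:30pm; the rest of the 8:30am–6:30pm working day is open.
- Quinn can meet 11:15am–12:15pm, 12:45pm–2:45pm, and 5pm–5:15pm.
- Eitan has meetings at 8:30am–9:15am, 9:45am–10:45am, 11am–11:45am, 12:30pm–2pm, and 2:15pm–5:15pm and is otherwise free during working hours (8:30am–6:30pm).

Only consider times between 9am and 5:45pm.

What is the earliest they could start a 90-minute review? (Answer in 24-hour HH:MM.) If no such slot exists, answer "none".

Priya free within 08:30–18:30: 08:30–14:00, 14:15–17:30, 17:45–18:00.
Eitan free within 08:30–18:30: 09:15–09:45, 10:45–11:00, 11:45–12:30, 14:00–14:15, 17:15–18:30.
Dilnoza ∩ Priya: 10:45–12:00, 15:15–15:45.
Dilnoza ∩ Priya ∩ Quinn: 11:15–12:00.
Dilnoza ∩ Priya ∩ Quinn ∩ Eitan: 11:45–12:00.
Restricted to 09:00–17:45: 11:45–12:00.
Windows ≥ 90 min: (none).

none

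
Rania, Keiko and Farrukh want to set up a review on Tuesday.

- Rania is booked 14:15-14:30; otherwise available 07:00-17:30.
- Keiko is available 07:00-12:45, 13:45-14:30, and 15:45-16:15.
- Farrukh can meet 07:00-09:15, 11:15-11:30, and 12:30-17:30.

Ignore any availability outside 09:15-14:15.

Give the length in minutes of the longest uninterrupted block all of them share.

30 minutes

Rania free within 07:00–17:30: 07:00–14:15, 14:30–17:30.
Rania ∩ Keiko: 07:00–12:45, 13:45–14:15, 15:45–16:15.
Rania ∩ Keiko ∩ Farrukh: 07:00–09:15, 11:15–11:30, 12:30–12:45, 13:45–14:15, 15:45–16:15.
Restricted to 09:15–14:15: 11:15–11:30, 12:30–12:45, 13:45–14:15.
Common window lengths: 15, 15, 30 min; longest is 30.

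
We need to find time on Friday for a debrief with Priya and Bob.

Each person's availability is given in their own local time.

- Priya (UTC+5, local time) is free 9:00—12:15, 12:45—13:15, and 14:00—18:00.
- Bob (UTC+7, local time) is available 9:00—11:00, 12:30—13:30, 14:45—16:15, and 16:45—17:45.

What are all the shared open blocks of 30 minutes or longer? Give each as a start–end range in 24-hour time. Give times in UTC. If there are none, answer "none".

05:30–06:30, 07:45–08:15, 09:45–10:45

Priya → UTC: 04:00–07:15, 07:45–08:15, 09:00–13:00.
Bob → UTC: 02:00–04:00, 05:30–06:30, 07:45–09:15, 09:45–10:45.
Priya ∩ Bob: 05:30–06:30, 07:45–08:15, 09:00–09:15, 09:45–10:45.
Windows ≥ 30 min: 05:30–06:30, 07:45–08:15, 09:45–10:45.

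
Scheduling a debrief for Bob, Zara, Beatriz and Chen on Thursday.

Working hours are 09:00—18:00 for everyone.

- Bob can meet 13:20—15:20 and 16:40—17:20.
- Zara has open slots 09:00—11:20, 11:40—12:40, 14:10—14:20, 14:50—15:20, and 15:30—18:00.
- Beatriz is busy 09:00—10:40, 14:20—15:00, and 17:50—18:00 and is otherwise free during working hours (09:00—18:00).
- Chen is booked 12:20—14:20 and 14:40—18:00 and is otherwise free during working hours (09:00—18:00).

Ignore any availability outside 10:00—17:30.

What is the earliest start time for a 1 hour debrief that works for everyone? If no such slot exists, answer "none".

none

Beatriz free within 09:00–18:00: 10:40–14:20, 15:00–17:50.
Chen free within 09:00–18:00: 09:00–12:20, 14:20–14:40.
Bob ∩ Zara: 14:10–14:20, 14:50–15:20, 16:40–17:20.
Bob ∩ Zara ∩ Beatriz: 14:10–14:20, 15:00–15:20, 16:40–17:20.
Bob ∩ Zara ∩ Beatriz ∩ Chen: (none).
Restricted to 10:00–17:30: (none).
Windows ≥ 60 min: (none).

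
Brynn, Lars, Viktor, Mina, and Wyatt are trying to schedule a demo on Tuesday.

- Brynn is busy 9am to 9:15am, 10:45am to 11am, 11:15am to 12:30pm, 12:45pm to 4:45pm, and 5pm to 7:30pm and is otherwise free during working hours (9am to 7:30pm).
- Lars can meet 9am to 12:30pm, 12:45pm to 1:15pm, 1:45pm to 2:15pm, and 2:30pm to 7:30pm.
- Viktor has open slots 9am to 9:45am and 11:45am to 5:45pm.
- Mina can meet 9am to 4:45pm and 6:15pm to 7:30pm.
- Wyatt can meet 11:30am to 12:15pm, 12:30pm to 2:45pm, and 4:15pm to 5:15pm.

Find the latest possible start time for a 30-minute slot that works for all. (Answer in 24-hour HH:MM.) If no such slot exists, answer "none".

none

Brynn free within 09:00–19:30: 09:15–10:45, 11:00–11:15, 12:30–12:45, 16:45–17:00.
Brynn ∩ Lars: 09:15–10:45, 11:00–11:15, 16:45–17:00.
Brynn ∩ Lars ∩ Viktor: 09:15–09:45, 16:45–17:00.
Brynn ∩ Lars ∩ Viktor ∩ Mina: 09:15–09:45.
Brynn ∩ Lars ∩ Viktor ∩ Mina ∩ Wyatt: (none).
Windows ≥ 30 min: (none).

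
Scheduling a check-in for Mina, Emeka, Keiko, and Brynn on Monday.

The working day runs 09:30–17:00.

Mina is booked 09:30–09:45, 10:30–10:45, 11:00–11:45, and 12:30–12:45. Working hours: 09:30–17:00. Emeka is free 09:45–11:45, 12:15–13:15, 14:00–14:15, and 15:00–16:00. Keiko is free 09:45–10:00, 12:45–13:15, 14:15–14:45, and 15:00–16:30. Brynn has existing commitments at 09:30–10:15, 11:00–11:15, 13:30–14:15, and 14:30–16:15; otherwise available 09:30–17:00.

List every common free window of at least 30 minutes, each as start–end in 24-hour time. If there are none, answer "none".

Mina free within 09:30–17:00: 09:45–10:30, 10:45–11:00, 11:45–12:30, 12:45–17:00.
Brynn free within 09:30–17:00: 10:15–11:00, 11:15–13:30, 14:15–14:30, 16:15–17:00.
Mina ∩ Emeka: 09:45–10:30, 10:45–11:00, 12:15–12:30, 12:45–13:15, 14:00–14:15, 15:00–16:00.
Mina ∩ Emeka ∩ Keiko: 09:45–10:00, 12:45–13:15, 15:00–16:00.
Mina ∩ Emeka ∩ Keiko ∩ Brynn: 12:45–13:15.
Windows ≥ 30 min: 12:45–13:15.

12:45–13:15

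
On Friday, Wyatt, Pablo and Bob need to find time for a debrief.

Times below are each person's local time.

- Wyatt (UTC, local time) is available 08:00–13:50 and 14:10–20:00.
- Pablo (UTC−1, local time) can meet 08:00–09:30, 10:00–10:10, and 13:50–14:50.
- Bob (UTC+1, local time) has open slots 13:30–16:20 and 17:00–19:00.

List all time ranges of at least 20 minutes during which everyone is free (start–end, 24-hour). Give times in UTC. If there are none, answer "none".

14:50–15:20

Wyatt → UTC: 08:00–13:50, 14:10–20:00.
Pablo → UTC: 09:00–10:30, 11:00–11:10, 14:50–15:50.
Bob → UTC: 12:30–15:20, 16:00–18:00.
Wyatt ∩ Pablo: 09:00–10:30, 11:00–11:10, 14:50–15:50.
Wyatt ∩ Pablo ∩ Bob: 14:50–15:20.
Windows ≥ 20 min: 14:50–15:20.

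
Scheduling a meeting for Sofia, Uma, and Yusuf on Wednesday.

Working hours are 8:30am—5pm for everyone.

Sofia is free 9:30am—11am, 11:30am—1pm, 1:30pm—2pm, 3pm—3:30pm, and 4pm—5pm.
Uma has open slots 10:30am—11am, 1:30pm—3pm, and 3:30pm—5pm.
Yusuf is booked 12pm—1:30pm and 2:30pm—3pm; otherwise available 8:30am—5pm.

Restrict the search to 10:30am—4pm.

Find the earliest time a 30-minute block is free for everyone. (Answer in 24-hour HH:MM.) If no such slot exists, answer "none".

Yusuf free within 08:30–17:00: 08:30–12:00, 13:30–14:30, 15:00–17:00.
Sofia ∩ Uma: 10:30–11:00, 13:30–14:00, 16:00–17:00.
Sofia ∩ Uma ∩ Yusuf: 10:30–11:00, 13:30–14:00, 16:00–17:00.
Restricted to 10:30–16:00: 10:30–11:00, 13:30–14:00.
Windows ≥ 30 min: 10:30–11:00, 13:30–14:00.
Earliest such window starts at 10:30.

10:30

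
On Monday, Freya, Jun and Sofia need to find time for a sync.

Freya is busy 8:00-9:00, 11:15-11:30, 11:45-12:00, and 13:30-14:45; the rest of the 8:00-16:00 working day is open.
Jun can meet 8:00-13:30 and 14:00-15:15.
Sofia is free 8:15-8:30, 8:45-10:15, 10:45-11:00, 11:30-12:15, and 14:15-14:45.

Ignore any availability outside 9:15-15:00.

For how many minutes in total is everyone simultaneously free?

105 minutes

Freya free within 08:00–16:00: 09:00–11:15, 11:30–11:45, 12:00–13:30, 14:45–16:00.
Freya ∩ Jun: 09:00–11:15, 11:30–11:45, 12:00–13:30, 14:45–15:15.
Freya ∩ Jun ∩ Sofia: 09:00–10:15, 10:45–11:00, 11:30–11:45, 12:00–12:15.
Restricted to 09:15–15:00: 09:15–10:15, 10:45–11:00, 11:30–11:45, 12:00–12:15.
Total common minutes: 60 + 15 + 15 + 15 = 105.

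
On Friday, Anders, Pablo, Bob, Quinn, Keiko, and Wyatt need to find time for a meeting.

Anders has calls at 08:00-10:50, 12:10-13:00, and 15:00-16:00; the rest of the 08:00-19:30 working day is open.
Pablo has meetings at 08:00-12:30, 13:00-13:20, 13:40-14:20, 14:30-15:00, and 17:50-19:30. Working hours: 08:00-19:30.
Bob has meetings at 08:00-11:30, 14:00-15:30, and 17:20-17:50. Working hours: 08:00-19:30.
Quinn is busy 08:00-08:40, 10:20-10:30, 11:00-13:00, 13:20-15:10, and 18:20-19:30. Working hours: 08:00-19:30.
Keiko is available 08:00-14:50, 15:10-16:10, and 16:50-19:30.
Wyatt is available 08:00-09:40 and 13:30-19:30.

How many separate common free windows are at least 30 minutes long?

1

Anders free within 08:00–19:30: 10:50–12:10, 13:00–15:00, 16:00–19:30.
Pablo free within 08:00–19:30: 12:30–13:00, 13:20–13:40, 14:20–14:30, 15:00–17:50.
Bob free within 08:00–19:30: 11:30–14:00, 15:30–17:20, 17:50–19:30.
Quinn free within 08:00–19:30: 08:40–10:20, 10:30–11:00, 13:00–13:20, 15:10–18:20.
Anders ∩ Pablo: 13:20–13:40, 14:20–14:30, 16:00–17:50.
Anders ∩ Pablo ∩ Bob: 13:20–13:40, 16:00–17:20.
Anders ∩ Pablo ∩ Bob ∩ Quinn: 16:00–17:20.
Anders ∩ Pablo ∩ Bob ∩ Quinn ∩ Keiko: 16:00–16:10, 16:50–17:20.
Anders ∩ Pablo ∩ Bob ∩ Quinn ∩ Keiko ∩ Wyatt: 16:00–16:10, 16:50–17:20.
Windows ≥ 30 min: 16:50–17:20.
That's 1 window.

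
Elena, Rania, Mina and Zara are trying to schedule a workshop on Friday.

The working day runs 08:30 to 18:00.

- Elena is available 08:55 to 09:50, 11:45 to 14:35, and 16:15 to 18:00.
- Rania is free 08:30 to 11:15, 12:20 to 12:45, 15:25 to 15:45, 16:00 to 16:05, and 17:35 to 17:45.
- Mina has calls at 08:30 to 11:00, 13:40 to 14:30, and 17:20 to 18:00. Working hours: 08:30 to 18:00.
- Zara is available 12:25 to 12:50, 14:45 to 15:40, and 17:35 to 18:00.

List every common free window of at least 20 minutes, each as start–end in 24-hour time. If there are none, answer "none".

Mina free within 08:30–18:00: 11:00–13:40, 14:30–17:20.
Elena ∩ Rania: 08:55–09:50, 12:20–12:45, 17:35–17:45.
Elena ∩ Rania ∩ Mina: 12:20–12:45.
Elena ∩ Rania ∩ Mina ∩ Zara: 12:25–12:45.
Windows ≥ 20 min: 12:25–12:45.

12:25–12:45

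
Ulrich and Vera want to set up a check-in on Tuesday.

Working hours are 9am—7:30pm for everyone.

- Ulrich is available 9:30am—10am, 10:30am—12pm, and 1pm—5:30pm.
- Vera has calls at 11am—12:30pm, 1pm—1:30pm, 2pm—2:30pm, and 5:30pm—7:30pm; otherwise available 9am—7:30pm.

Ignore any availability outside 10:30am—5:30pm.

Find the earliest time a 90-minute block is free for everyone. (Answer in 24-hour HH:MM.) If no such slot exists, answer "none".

14:30

Vera free within 09:00–19:30: 09:00–11:00, 12:30–13:00, 13:30–14:00, 14:30–17:30.
Ulrich ∩ Vera: 09:30–10:00, 10:30–11:00, 13:30–14:00, 14:30–17:30.
Restricted to 10:30–17:30: 10:30–11:00, 13:30–14:00, 14:30–17:30.
Windows ≥ 90 min: 14:30–17:30.
Earliest such window starts at 14:30.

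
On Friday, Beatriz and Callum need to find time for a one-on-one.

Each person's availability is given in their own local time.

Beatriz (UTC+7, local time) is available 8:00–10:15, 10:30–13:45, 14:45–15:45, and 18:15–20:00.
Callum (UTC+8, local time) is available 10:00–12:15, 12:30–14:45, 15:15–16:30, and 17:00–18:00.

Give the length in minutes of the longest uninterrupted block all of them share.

135 minutes

Beatriz → UTC: 01:00–03:15, 03:30–06:45, 07:45–08:45, 11:15–13:00.
Callum → UTC: 02:00–04:15, 04:30–06:45, 07:15–08:30, 09:00–10:00.
Beatriz ∩ Callum: 02:00–03:15, 03:30–04:15, 04:30–06:45, 07:45–08:30.
Common window lengths: 75, 45, 135, 45 min; longest is 135.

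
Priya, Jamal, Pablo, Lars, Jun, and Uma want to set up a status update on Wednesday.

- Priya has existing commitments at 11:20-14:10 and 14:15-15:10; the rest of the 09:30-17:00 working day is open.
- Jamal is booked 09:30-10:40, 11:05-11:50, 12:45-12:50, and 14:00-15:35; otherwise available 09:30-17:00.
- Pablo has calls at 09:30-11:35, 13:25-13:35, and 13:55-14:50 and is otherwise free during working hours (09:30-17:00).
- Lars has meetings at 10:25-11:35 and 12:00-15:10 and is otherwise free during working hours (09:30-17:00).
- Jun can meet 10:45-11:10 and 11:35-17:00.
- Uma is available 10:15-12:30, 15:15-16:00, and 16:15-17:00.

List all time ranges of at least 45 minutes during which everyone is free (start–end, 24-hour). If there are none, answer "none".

Priya free within 09:30–17:00: 09:30–11:20, 14:10–14:15, 15:10–17:00.
Jamal free within 09:30–17:00: 10:40–11:05, 11:50–12:45, 12:50–14:00, 15:35–17:00.
Pablo free within 09:30–17:00: 11:35–13:25, 13:35–13:55, 14:50–17:00.
Lars free within 09:30–17:00: 09:30–10:25, 11:35–12:00, 15:10–17:00.
Priya ∩ Jamal: 10:40–11:05, 15:35–17:00.
Priya ∩ Jamal ∩ Pablo: 15:35–17:00.
Priya ∩ Jamal ∩ Pablo ∩ Lars: 15:35–17:00.
Priya ∩ Jamal ∩ Pablo ∩ Lars ∩ Jun: 15:35–17:00.
Priya ∩ Jamal ∩ Pablo ∩ Lars ∩ Jun ∩ Uma: 15:35–16:00, 16:15–17:00.
Windows ≥ 45 min: 16:15–17:00.

16:15–17:00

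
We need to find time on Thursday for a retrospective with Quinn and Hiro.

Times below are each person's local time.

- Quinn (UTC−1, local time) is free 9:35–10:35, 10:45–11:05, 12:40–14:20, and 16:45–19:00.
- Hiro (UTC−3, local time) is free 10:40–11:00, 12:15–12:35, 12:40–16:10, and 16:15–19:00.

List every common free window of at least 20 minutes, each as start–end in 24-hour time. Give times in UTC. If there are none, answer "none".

Quinn → UTC: 10:35–11:35, 11:45–12:05, 13:40–15:20, 17:45–20:00.
Hiro → UTC: 13:40–14:00, 15:15–15:35, 15:40–19:10, 19:15–22:00.
Quinn ∩ Hiro: 13:40–14:00, 15:15–15:20, 17:45–19:10, 19:15–20:00.
Windows ≥ 20 min: 13:40–14:00, 17:45–19:10, 19:15–20:00.

13:40–14:00, 17:45–19:10, 19:15–20:00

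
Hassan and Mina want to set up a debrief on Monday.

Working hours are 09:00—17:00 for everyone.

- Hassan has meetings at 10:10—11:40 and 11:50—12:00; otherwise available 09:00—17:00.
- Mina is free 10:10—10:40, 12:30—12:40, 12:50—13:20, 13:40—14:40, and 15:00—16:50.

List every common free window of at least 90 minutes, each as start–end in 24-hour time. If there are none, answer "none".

15:00–16:50

Hassan free within 09:00–17:00: 09:00–10:10, 11:40–11:50, 12:00–17:00.
Hassan ∩ Mina: 12:30–12:40, 12:50–13:20, 13:40–14:40, 15:00–16:50.
Windows ≥ 90 min: 15:00–16:50.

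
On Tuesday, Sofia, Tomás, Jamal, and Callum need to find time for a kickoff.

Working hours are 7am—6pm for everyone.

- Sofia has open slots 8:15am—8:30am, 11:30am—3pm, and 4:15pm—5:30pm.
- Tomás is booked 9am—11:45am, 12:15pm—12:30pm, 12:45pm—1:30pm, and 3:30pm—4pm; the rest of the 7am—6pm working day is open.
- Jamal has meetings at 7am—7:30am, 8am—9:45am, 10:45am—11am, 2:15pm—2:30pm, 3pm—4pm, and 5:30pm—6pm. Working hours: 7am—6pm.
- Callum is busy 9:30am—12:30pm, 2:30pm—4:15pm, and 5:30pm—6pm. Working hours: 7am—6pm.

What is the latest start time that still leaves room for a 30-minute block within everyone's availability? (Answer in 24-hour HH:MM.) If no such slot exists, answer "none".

Tomás free within 07:00–18:00: 07:00–09:00, 11:45–12:15, 12:30–12:45, 13:30–15:30, 16:00–18:00.
Jamal free within 07:00–18:00: 07:30–08:00, 09:45–10:45, 11:00–14:15, 14:30–15:00, 16:00–17:30.
Callum free within 07:00–18:00: 07:00–09:30, 12:30–14:30, 16:15–17:30.
Sofia ∩ Tomás: 08:15–08:30, 11:45–12:15, 12:30–12:45, 13:30–15:00, 16:15–17:30.
Sofia ∩ Tomás ∩ Jamal: 11:45–12:15, 12:30–12:45, 13:30–14:15, 14:30–15:00, 16:15–17:30.
Sofia ∩ Tomás ∩ Jamal ∩ Callum: 12:30–12:45, 13:30–14:15, 16:15–17:30.
Windows ≥ 30 min: 13:30–14:15, 16:15–17:30.
Latest start in the last window 16:15–17:30 is 17:30 − 30 min = 17:00.

17:00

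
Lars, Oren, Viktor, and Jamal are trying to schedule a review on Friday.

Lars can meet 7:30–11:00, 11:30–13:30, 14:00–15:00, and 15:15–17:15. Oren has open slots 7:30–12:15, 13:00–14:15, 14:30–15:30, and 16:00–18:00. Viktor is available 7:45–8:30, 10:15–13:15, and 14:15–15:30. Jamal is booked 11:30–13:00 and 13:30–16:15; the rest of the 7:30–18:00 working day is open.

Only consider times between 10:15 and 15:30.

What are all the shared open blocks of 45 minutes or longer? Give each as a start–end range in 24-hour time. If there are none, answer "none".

10:15–11:00

Jamal free within 07:30–18:00: 07:30–11:30, 13:00–13:30, 16:15–18:00.
Lars ∩ Oren: 07:30–11:00, 11:30–12:15, 13:00–13:30, 14:00–14:15, 14:30–15:00, 15:15–15:30, 16:00–17:15.
Lars ∩ Oren ∩ Viktor: 07:45–08:30, 10:15–11:00, 11:30–12:15, 13:00–13:15, 14:30–15:00, 15:15–15:30.
Lars ∩ Oren ∩ Viktor ∩ Jamal: 07:45–08:30, 10:15–11:00, 13:00–13:15.
Restricted to 10:15–15:30: 10:15–11:00, 13:00–13:15.
Windows ≥ 45 min: 10:15–11:00.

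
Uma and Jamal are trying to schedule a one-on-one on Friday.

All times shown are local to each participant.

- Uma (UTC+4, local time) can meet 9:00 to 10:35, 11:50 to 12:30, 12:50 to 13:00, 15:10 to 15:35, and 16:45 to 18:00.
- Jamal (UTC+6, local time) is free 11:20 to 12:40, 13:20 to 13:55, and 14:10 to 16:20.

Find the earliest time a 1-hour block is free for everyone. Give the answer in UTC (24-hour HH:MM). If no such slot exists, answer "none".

05:20

Uma → UTC: 05:00–06:35, 07:50–08:30, 08:50–09:00, 11:10–11:35, 12:45–14:00.
Jamal → UTC: 05:20–06:40, 07:20–07:55, 08:10–10:20.
Uma ∩ Jamal: 05:20–06:35, 07:50–07:55, 08:10–08:30, 08:50–09:00.
Windows ≥ 60 min: 05:20–06:35.
Earliest such window starts at 05:20.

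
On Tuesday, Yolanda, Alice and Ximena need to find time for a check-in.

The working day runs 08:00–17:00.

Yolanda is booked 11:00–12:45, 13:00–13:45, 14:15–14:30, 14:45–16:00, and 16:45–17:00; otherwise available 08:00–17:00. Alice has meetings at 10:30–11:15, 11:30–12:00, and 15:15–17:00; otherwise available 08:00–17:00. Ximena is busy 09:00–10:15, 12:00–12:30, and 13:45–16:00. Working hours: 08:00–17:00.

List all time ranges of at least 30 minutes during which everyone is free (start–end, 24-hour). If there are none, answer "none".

08:00–09:00

Yolanda free within 08:00–17:00: 08:00–11:00, 12:45–13:00, 13:45–14:15, 14:30–14:45, 16:00–16:45.
Alice free within 08:00–17:00: 08:00–10:30, 11:15–11:30, 12:00–15:15.
Ximena free within 08:00–17:00: 08:00–09:00, 10:15–12:00, 12:30–13:45, 16:00–17:00.
Yolanda ∩ Alice: 08:00–10:30, 12:45–13:00, 13:45–14:15, 14:30–14:45.
Yolanda ∩ Alice ∩ Ximena: 08:00–09:00, 10:15–10:30, 12:45–13:00.
Windows ≥ 30 min: 08:00–09:00.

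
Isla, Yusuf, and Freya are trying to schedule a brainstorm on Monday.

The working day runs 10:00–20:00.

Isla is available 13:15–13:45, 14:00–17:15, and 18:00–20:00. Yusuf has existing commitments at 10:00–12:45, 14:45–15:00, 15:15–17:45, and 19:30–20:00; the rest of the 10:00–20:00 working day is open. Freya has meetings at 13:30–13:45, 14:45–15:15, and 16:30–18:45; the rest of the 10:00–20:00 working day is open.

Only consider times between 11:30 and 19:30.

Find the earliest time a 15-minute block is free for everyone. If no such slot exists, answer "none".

Yusuf free within 10:00–20:00: 12:45–14:45, 15:00–15:15, 17:45–19:30.
Freya free within 10:00–20:00: 10:00–13:30, 13:45–14:45, 15:15–16:30, 18:45–20:00.
Isla ∩ Yusuf: 13:15–13:45, 14:00–14:45, 15:00–15:15, 18:00–19:30.
Isla ∩ Yusuf ∩ Freya: 13:15–13:30, 14:00–14:45, 18:45–19:30.
Restricted to 11:30–19:30: 13:15–13:30, 14:00–14:45, 18:45–19:30.
Windows ≥ 15 min: 13:15–13:30, 14:00–14:45, 18:45–19:30.
Earliest such window starts at 13:15.

13:15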